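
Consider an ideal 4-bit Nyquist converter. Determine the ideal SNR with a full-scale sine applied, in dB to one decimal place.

25.8 dB

SNR ≈ 6.02·N + 1.76 dB = 6.02·4 + 1.76 = 25.84 dB.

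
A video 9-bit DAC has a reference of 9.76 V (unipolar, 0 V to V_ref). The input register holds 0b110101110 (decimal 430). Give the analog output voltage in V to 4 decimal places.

8.1969 V

LSB = 9.76 V / 2^9 = 19.062 mV.
Code 0b110101110 = 430 decimal.
V_out = 0 + 430 × 0.0190625 V = 8.19688 V.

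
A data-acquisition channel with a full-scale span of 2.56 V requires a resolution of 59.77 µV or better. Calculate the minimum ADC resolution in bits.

Number of steps required ≥ 2.56 V / 59.77 µV = 42830.85.
Need 2^N ≥ 42830.85; 2^15 = 32768, 2^16 = 65536.
Minimum N = 16.

16 bits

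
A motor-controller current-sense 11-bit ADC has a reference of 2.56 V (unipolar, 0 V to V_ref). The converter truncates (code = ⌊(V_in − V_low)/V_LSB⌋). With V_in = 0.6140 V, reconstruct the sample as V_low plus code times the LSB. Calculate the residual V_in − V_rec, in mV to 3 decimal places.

0.250 mV

LSB = 2.56/2^11 = 1.250 mV.
Scaled input = 491.2000 LSBs, so code = 491.
Code 491 maps back to 0 + 491×0.00125 V = 0.61375 V.
Difference: 0.00025 V → 0.250 mV.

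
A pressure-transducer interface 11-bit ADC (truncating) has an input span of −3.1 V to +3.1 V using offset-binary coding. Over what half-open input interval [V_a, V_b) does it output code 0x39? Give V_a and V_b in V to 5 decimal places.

LSB = 6.2/2^11 = 3.027 mV.
Code 0x39 = 57 decimal.
V_a = V_low + 57·LSB = -2.92744 V; V_b = V_low + 58·LSB = -2.92441 V.

[-2.92744 V, -2.92441 V)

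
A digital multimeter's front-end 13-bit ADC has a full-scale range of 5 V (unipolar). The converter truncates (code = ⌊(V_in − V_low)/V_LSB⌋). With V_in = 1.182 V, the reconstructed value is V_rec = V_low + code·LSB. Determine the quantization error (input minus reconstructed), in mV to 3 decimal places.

0.359 mV

One LSB is 5 V / 8192 = 0.610 mV.
(V_in − V_low)/LSB = (1.182 − 0)/0.000610352 = 1936.5888 → code 1936 (floor).
V_rec = 0 + 1936·0.000610352 = 1.1816406 V.
V_in − V_rec = 0.000359375 V = 0.359 mV.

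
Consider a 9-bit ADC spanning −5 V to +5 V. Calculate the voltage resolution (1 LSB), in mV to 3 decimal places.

Full-scale span = 10 V.
LSB = 10 / 2^9 = 10 / 512 = 0.0195312 V = 19.531 mV.

19.531 mV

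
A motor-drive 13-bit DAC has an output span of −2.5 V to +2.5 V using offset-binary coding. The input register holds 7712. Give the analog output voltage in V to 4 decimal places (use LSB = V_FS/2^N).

LSB = 5 V / 2^13 = 0.610 mV.
V_out = (−2.5) + 7712 × 0.000610352 V = 2.20703 V.

2.2070 V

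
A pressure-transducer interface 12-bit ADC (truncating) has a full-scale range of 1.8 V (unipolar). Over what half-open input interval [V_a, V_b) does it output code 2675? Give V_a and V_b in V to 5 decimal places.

LSB = 1.8/2^12 = 439.45 µV.
V_a = V_low + 2675·LSB = 1.17554 V; V_b = V_low + 2676·LSB = 1.17598 V.

[1.17554 V, 1.17598 V)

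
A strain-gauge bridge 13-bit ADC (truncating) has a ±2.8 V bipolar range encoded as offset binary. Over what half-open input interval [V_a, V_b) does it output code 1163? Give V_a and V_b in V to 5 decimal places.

[-2.00498 V, -2.00430 V)

LSB = 5.6/2^13 = 0.684 mV.
V_a = V_low + 1163·LSB = -2.00498 V; V_b = V_low + 1164·LSB = -2.0043 V.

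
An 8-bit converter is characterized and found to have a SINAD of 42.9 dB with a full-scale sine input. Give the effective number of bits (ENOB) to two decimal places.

ENOB = (SINAD − 1.76) / 6.02 = (42.9 − 1.76)/6.02 = 6.834.

6.83 bits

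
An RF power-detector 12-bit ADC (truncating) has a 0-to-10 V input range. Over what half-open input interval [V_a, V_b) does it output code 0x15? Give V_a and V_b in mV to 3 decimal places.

[51.270 mV, 53.711 mV)

LSB = 10/2^12 = 2.441 mV.
Code 0x15 = 21 decimal.
V_a = V_low + 21·LSB = 0.0512695 V; V_b = V_low + 22·LSB = 0.0537109 V.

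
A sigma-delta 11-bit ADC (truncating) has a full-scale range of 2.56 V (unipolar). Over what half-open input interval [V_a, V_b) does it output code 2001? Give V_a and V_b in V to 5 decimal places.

LSB = 2.56/2^11 = 1.250 mV.
V_a = V_low + 2001·LSB = 2.50125 V; V_b = V_low + 2002·LSB = 2.5025 V.

[2.50125 V, 2.50250 V)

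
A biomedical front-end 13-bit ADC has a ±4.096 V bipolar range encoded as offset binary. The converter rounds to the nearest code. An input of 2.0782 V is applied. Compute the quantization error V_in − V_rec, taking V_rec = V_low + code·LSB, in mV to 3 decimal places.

0.200 mV

One LSB is 8.192 V / 8192 = 1.000 mV.
Scaled input = 6174.2000 LSBs, so code = 6174.
Code 6174 maps back to (−4.096) + 6174×0.001 V = 2.078 V.
Error = 2.0782 − 2.078 = 0.0002 V = 0.200 mV.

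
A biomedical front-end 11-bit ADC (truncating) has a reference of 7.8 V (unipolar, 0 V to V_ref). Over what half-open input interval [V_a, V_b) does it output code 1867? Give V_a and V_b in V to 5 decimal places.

LSB = 7.8/2^11 = 3.809 mV.
V_a = V_low + 1867·LSB = 7.11064 V; V_b = V_low + 1868·LSB = 7.11445 V.

[7.11064 V, 7.11445 V)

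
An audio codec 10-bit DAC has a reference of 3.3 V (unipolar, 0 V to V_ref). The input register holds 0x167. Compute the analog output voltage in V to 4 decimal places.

LSB = 3.3 V / 2^10 = 3.223 mV.
Code 0x167 = 359 decimal.
V_out = 0 + 359 × 0.00322266 V = 1.15693 V.

1.1569 V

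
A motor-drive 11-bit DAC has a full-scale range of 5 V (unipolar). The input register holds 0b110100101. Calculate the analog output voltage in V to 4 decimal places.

1.0278 V

LSB = 5 V / 2^11 = 2.441 mV.
Code 0b110100101 = 421 decimal.
V_out = 0 + 421 × 0.00244141 V = 1.02783 V.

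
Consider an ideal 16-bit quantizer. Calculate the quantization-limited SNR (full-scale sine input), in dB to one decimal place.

SNR ≈ 6.02·N + 1.76 dB = 6.02·16 + 1.76 = 98.08 dB.

98.1 dB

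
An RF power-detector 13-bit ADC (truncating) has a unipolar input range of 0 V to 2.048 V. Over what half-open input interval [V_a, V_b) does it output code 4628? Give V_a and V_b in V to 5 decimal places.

LSB = 2.048/2^13 = 250.00 µV.
V_a = V_low + 4628·LSB = 1.157 V; V_b = V_low + 4629·LSB = 1.15725 V.

[1.15700 V, 1.15725 V)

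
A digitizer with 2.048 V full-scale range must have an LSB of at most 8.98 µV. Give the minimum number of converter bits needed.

18 bits

Number of steps required ≥ 2.048 V / 8.98 µV = 228062.36.
Need 2^N ≥ 228062.36; 2^17 = 131072, 2^18 = 262144.
Minimum N = 18.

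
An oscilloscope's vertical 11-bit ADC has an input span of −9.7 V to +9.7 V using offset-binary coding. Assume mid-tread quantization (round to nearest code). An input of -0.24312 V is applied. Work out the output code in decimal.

code 998

LSB = 19.4 V / 2048 = 9.473 mV.
Input sits at 998.335 steps above V_low.
So the output code is 998.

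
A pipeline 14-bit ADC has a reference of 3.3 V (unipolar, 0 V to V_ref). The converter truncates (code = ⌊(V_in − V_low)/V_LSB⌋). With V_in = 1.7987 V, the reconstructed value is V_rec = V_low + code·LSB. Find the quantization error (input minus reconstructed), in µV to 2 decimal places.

Step size: 3.3 V ÷ 2^14 = 201.42 µV.
Scaled input = 8930.2730 LSBs, so code = 8930.
Reconstructed: 1.798645 V.
V_in − V_rec = 5.49805e-05 V = 54.98 µV.

54.98 µV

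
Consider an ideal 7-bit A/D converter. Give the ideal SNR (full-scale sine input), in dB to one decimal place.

SNR ≈ 6.02·N + 1.76 dB = 6.02·7 + 1.76 = 43.90 dB.

43.9 dB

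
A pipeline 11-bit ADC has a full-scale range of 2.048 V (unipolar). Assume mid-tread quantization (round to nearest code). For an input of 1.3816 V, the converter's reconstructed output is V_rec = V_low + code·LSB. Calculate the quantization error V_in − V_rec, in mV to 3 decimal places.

-0.400 mV

LSB = 2.048/2^11 = 1.000 mV.
(V_in − V_low)/LSB = (1.3816 − 0)/0.001 = 1381.6000 → code 1382 (round).
V_rec = 0 + 1382·0.001 = 1.382 V.
Difference: -0.0004 V → -0.400 mV.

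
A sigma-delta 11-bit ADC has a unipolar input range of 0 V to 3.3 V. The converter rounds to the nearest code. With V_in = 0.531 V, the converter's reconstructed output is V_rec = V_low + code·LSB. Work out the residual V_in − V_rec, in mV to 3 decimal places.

-0.738 mV

Step size: 3.3 V ÷ 2^11 = 1.611 mV.
Scaled input = 329.5418 LSBs, so code = 330.
Code 330 maps back to 0 + 330×0.00161133 V = 0.53173828 V.
Difference: -0.000738281 V → -0.738 mV.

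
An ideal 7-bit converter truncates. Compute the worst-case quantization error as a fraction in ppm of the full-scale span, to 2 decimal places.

7812.50 ppm

Truncating → worst-case error = 1 LSB = V_FS/2^7, so 1e+06/128 = 7812.5 ppm of full scale.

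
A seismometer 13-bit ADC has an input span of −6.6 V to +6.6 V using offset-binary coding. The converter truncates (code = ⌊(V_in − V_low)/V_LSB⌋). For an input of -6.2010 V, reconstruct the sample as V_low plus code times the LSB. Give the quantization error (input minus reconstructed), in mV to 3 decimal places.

1.002 mV

Step size: 13.2 V ÷ 2^13 = 1.611 mV.
(-6.2010 − (−6.6))/0.00161133 = 247.6218; ⌊·⌋ gives code 247.
Reconstructed: -6.202002 V.
Error = -6.2010 − (−6.202002) = 0.00100195 V = 1.002 mV.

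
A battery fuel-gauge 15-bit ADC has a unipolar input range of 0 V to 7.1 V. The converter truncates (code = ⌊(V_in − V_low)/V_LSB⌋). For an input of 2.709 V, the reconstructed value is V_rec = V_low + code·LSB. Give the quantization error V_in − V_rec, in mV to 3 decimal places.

0.132 mV

LSB = 7.1/2^15 = 216.67 µV.
(V_in − V_low)/LSB = (2.709 − 0)/0.000216675 = 12502.6073 → code 12502 (floor).
V_rec = 0 + 12502·0.000216675 = 2.7088684 V.
V_in − V_rec = 0.000131592 V = 0.132 mV.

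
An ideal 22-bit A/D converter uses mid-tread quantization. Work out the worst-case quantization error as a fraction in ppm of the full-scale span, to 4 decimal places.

Rounding → worst-case error = ½ LSB = V_FS/2^23, so 1e+06/8388608 = 0.119209 ppm of full scale.

0.1192 ppm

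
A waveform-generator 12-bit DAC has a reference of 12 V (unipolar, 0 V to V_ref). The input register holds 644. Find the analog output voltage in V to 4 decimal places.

1.8867 V

LSB = 12 V / 2^12 = 2.930 mV.
V_out = 0 + 644 × 0.00292969 V = 1.88672 V.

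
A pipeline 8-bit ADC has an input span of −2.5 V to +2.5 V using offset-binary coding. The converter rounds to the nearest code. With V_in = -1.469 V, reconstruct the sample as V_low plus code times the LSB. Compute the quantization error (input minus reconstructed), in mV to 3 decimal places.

Step size: 5 V ÷ 2^8 = 19.531 mV.
Scaled input = 52.7872 LSBs, so code = 53.
Reconstructed: -1.4648438 V.
V_in − V_rec = -0.00415625 V = -4.156 mV.

-4.156 mV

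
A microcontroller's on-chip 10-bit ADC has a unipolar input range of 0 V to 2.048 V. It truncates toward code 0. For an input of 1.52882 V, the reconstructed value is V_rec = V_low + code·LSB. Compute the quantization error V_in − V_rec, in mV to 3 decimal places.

One LSB is 2.048 V / 1024 = 2.000 mV.
Scaled input = 764.4100 LSBs, so code = 764.
Reconstructed: 1.528 V.
V_in − V_rec = 0.00082 V = 0.820 mV.

0.820 mV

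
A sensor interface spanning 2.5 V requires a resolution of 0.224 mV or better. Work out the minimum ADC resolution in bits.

Number of steps required ≥ 2.5 V / 0.224 mV = 11160.71.
Need 2^N ≥ 11160.71; 2^13 = 8192, 2^14 = 16384.
Minimum N = 14.

14 bits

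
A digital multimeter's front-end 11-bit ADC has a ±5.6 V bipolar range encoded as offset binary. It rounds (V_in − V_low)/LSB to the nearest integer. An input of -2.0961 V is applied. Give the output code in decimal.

code 641

Full-scale span = 11.2 V; LSB = 11.2/2^11 = 5.469 mV.
(V_in − V_low)/LSB = (-2.0961 − (−5.6)) / 0.00546875 = 640.713.
So the output code is 641.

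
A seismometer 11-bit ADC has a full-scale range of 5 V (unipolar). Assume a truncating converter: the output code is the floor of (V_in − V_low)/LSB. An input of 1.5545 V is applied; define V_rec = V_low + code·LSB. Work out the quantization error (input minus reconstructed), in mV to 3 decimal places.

One LSB is 5 V / 2048 = 2.441 mV.
Scaled input = 636.7232 LSBs, so code = 636.
Code 636 maps back to 0 + 636×0.00244141 V = 1.5527344 V.
Difference: 0.00176563 V → 1.766 mV.

1.766 mV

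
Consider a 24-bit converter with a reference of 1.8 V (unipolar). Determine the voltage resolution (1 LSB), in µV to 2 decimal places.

0.11 µV

Full-scale span = 1.8 V.
LSB = 1.8 / 2^24 = 1.8 / 16777216 = 1.07288e-07 V = 0.11 µV.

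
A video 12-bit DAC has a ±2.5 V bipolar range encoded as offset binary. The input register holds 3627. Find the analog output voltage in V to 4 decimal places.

1.9275 V

LSB = 5 V / 2^12 = 1.221 mV.
V_out = (−2.5) + 3627 × 0.0012207 V = 1.92749 V.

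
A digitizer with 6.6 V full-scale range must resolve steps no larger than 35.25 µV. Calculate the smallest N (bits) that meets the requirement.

18 bits

Number of steps required ≥ 6.6 V / 35.25 µV = 187234.04.
Need 2^N ≥ 187234.04; 2^17 = 131072, 2^18 = 262144.
Minimum N = 18.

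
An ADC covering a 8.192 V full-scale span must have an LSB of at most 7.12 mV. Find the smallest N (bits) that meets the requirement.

11 bits

Number of steps required ≥ 8.192 V / 7.12 mV = 1150.56.
Need 2^N ≥ 1150.56; 2^10 = 1024, 2^11 = 2048.
Minimum N = 11.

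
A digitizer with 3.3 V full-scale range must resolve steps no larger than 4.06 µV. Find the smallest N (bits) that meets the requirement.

Number of steps required ≥ 3.3 V / 4.06 µV = 812807.88.
Need 2^N ≥ 812807.88; 2^19 = 524288, 2^20 = 1048576.
Minimum N = 20.

20 bits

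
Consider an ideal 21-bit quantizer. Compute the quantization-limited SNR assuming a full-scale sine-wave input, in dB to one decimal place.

128.2 dB

SNR ≈ 6.02·N + 1.76 dB = 6.02·21 + 1.76 = 128.18 dB.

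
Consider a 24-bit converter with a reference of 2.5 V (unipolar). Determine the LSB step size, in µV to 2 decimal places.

Full-scale span = 2.5 V.
LSB = 2.5 / 2^24 = 2.5 / 16777216 = 1.49012e-07 V = 0.15 µV.

0.15 µV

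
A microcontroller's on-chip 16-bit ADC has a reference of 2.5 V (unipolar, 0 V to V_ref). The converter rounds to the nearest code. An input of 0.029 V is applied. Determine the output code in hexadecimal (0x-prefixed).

code 0x2F8 (decimal 760)

LSB = 2.5 V / 65536 = 38.15 µV.
Input sits at 760.218 steps above V_low.
round(760.218) = 760.
In hexadecimal (0x-prefixed): 0x2F8.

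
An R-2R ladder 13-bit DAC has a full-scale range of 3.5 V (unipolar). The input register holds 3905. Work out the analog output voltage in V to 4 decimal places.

1.6684 V

LSB = 3.5 V / 2^13 = 427.25 µV.
V_out = 0 + 3905 × 0.000427246 V = 1.6684 V.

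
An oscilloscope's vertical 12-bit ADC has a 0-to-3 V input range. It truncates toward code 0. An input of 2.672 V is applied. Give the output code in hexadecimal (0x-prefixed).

Full-scale span = 3 V; LSB = 3/2^12 = 0.732 mV.
(V_in − V_low)/LSB = (2.672 − 0) / 0.000732422 = 3648.171.
⌊·⌋(3648.171) = 3648.
In hexadecimal (0x-prefixed): 0xE40.

code 0xE40 (decimal 3648)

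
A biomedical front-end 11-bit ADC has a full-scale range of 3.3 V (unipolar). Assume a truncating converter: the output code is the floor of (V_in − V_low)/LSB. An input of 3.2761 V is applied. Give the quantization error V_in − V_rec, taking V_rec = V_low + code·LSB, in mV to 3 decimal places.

0.270 mV

One LSB is 3.3 V / 2048 = 1.611 mV.
(V_in − V_low)/LSB = (3.2761 − 0)/0.00161133 = 2033.1675 → code 2033 (floor).
Reconstructed: 3.2758301 V.
Error = 3.2761 − 3.2758301 = 0.000269922 V = 0.270 mV.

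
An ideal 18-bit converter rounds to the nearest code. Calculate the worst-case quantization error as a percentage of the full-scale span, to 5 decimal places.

0.00019 %

Rounding → worst-case error = ½ LSB = V_FS/2^19, so 100/524288 = 0.000190735 % of full scale.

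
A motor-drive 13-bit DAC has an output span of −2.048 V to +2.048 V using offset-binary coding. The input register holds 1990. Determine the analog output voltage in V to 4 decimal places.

LSB = 4.096 V / 2^13 = 0.500 mV.
V_out = (−2.048) + 1990 × 0.0005 V = -1.053 V.

-1.0530 V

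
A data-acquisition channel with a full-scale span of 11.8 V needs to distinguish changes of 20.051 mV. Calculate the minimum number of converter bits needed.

Number of steps required ≥ 11.8 V / 20.051 mV = 588.50.
Need 2^N ≥ 588.50; 2^9 = 512, 2^10 = 1024.
Minimum N = 10.

10 bits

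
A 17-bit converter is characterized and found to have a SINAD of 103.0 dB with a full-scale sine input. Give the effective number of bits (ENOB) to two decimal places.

16.82 bits

ENOB = (SINAD − 1.76) / 6.02 = (103.0 − 1.76)/6.02 = 16.817.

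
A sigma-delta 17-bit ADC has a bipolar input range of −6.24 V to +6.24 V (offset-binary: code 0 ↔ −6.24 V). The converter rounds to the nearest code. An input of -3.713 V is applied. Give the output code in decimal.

code 26540

LSB = 12.48 V / 131072 = 95.21 µV.
(-3.713 − (−6.24)) / 9.52148e-05 = 26539.979 LSBs.
round(26539.979) = 26540.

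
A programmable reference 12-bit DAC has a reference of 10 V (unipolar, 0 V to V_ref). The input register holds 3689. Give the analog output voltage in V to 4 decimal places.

9.0063 V

LSB = 10 V / 2^12 = 2.441 mV.
V_out = 0 + 3689 × 0.00244141 V = 9.00635 V.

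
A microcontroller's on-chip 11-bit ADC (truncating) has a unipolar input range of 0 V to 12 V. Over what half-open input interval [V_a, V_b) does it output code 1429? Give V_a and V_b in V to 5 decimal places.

[8.37305 V, 8.37891 V)

LSB = 12/2^11 = 5.859 mV.
V_a = V_low + 1429·LSB = 8.37305 V; V_b = V_low + 1430·LSB = 8.37891 V.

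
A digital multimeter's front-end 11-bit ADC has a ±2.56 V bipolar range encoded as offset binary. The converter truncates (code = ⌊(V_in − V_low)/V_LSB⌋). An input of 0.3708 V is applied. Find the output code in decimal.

code 1172

Full-scale span = 5.12 V; LSB = 5.12/2^11 = 2.500 mV.
(0.3708 − (−2.56)) / 0.0025 = 1172.320 LSBs.
Floor → code 1172.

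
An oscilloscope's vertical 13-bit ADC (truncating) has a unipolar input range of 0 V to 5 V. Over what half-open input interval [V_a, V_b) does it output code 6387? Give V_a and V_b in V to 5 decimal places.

LSB = 5/2^13 = 0.610 mV.
V_a = V_low + 6387·LSB = 3.89832 V; V_b = V_low + 6388·LSB = 3.89893 V.

[3.89832 V, 3.89893 V)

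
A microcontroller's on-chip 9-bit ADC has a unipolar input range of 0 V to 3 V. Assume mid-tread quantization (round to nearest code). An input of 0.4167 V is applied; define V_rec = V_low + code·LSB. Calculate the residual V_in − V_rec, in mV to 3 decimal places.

0.684 mV

Step size: 3 V ÷ 2^9 = 5.859 mV.
(0.4167 − 0)/0.00585938 = 71.1168; round gives code 71.
Code 71 maps back to 0 + 71×0.00585938 V = 0.41601562 V.
V_in − V_rec = 0.000684375 V = 0.684 mV.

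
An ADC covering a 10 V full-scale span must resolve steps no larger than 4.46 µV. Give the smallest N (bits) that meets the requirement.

22 bits

Number of steps required ≥ 10 V / 4.46 µV = 2242152.47.
Need 2^N ≥ 2242152.47; 2^21 = 2097152, 2^22 = 4194304.
Minimum N = 22.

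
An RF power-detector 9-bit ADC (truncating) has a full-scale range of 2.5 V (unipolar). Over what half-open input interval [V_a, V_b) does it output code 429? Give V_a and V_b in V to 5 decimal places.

LSB = 2.5/2^9 = 4.883 mV.
V_a = V_low + 429·LSB = 2.09473 V; V_b = V_low + 430·LSB = 2.09961 V.

[2.09473 V, 2.09961 V)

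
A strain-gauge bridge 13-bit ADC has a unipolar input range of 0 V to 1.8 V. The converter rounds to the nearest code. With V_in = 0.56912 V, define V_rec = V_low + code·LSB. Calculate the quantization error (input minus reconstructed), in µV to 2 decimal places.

28.20 µV

Step size: 1.8 V ÷ 2^13 = 219.73 µV.
Scaled input = 2590.1284 LSBs, so code = 2590.
Code 2590 maps back to 0 + 2590×0.000219727 V = 0.5690918 V.
V_in − V_rec = 2.82031e-05 V = 28.20 µV.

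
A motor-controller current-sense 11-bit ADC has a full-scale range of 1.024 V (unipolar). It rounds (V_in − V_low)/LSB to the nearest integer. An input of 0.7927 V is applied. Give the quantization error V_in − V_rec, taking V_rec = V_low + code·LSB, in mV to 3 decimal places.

LSB = 1.024/2^11 = 0.500 mV.
Scaled input = 1585.4000 LSBs, so code = 1585.
V_rec = 0 + 1585·0.0005 = 0.7925 V.
Error = 0.7927 − 0.7925 = 0.0002 V = 0.200 mV.

0.200 mV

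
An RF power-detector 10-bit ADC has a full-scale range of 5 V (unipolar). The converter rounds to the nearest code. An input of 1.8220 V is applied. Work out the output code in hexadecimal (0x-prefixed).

With 1024 levels over 5 V, one step is 4.883 mV.
(V_in − V_low)/LSB = (1.8220 − 0) / 0.00488281 = 373.146.
Round → code 373.
In hexadecimal (0x-prefixed): 0x175.

code 0x175 (decimal 373)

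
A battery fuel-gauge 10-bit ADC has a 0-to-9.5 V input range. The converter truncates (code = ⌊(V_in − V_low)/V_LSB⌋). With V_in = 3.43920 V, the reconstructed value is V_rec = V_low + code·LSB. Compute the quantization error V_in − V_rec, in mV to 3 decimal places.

6.583 mV

One LSB is 9.5 V / 1024 = 9.277 mV.
(V_in − V_low)/LSB = (3.43920 − 0)/0.00927734 = 370.7096 → code 370 (floor).
Code 370 maps back to 0 + 370×0.00927734 V = 3.4326172 V.
Difference: 0.00658281 V → 6.583 mV.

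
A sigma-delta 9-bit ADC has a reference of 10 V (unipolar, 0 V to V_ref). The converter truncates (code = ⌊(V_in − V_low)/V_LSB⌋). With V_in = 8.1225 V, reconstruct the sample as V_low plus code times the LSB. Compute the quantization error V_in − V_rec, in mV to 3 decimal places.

One LSB is 10 V / 512 = 19.531 mV.
(V_in − V_low)/LSB = (8.1225 − 0)/0.0195312 = 415.8720 → code 415 (floor).
Code 415 maps back to 0 + 415×0.0195312 V = 8.1054688 V.
Difference: 0.0170313 V → 17.031 mV.

17.031 mV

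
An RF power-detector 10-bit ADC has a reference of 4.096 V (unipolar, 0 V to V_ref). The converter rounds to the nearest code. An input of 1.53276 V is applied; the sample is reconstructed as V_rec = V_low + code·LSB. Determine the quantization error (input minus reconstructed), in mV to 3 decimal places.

0.760 mV

Step size: 4.096 V ÷ 2^10 = 4.000 mV.
(V_in − V_low)/LSB = (1.53276 − 0)/0.004 = 383.1900 → code 383 (round).
Reconstructed: 1.532 V.
Error = 1.53276 − 1.532 = 0.00076 V = 0.760 mV.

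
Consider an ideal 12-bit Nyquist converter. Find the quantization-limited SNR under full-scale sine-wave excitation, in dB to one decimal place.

74.0 dB

SNR ≈ 6.02·N + 1.76 dB = 6.02·12 + 1.76 = 74.00 dB.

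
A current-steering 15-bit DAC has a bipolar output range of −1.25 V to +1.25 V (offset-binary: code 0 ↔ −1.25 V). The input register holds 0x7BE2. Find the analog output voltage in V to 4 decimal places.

1.1696 V

LSB = 2.5 V / 2^15 = 76.29 µV.
Code 0x7BE2 = 31714 decimal.
V_out = (−1.25) + 31714 × 7.62939e-05 V = 1.16959 V.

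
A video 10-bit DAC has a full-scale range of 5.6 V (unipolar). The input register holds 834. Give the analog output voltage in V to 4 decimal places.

LSB = 5.6 V / 2^10 = 5.469 mV.
V_out = 0 + 834 × 0.00546875 V = 4.56094 V.

4.5609 V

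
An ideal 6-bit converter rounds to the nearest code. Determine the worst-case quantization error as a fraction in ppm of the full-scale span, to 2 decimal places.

Rounding → worst-case error = ½ LSB = V_FS/2^7, so 1e+06/128 = 7812.5 ppm of full scale.

7812.50 ppm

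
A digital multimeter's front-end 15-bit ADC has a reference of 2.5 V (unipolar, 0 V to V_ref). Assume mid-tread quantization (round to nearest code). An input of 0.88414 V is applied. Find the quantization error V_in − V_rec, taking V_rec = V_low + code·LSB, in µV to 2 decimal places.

One LSB is 2.5 V / 32768 = 76.29 µV.
(V_in − V_low)/LSB = (0.88414 − 0)/7.62939e-05 = 11588.5998 → code 11589 (round).
V_rec = 0 + 11589·7.62939e-05 = 0.88417053 V.
Error = 0.88414 − 0.88417053 = -3.05322e-05 V = -30.53 µV.

-30.53 µV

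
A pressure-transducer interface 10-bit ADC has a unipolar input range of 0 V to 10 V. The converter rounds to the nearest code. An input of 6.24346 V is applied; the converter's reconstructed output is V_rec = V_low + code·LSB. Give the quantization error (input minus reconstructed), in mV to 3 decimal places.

LSB = 10/2^10 = 9.766 mV.
(6.24346 − 0)/0.00976562 = 639.3303; round gives code 639.
V_rec = 0 + 639·0.00976562 = 6.2402344 V.
Difference: 0.00322563 V → 3.226 mV.

3.226 mV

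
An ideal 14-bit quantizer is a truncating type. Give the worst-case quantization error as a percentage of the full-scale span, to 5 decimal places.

0.00610 %

Truncating → worst-case error = 1 LSB = V_FS/2^14, so 100/16384 = 0.00610352 % of full scale.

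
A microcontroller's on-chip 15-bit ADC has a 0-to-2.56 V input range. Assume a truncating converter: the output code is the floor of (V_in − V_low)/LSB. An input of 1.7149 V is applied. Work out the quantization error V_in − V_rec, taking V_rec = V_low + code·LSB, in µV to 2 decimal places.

LSB = 2.56/2^15 = 78.12 µV.
Scaled input = 21950.7200 LSBs, so code = 21950.
Reconstructed: 1.7148438 V.
Error = 1.7149 − 1.7148438 = 5.625e-05 V = 56.25 µV.

56.25 µV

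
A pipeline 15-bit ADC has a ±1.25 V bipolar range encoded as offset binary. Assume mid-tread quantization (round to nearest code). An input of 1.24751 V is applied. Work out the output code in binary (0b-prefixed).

code 0b111111111011111 (decimal 32735)

LSB = 2.5 V / 32768 = 76.29 µV.
Input sits at 32735.363 steps above V_low.
Round → code 32735.
In binary (0b-prefixed): 0b111111111011111.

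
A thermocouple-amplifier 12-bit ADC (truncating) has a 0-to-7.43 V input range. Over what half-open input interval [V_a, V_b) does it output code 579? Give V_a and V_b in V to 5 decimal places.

LSB = 7.43/2^12 = 1.814 mV.
V_a = V_low + 579·LSB = 1.05029 V; V_b = V_low + 580·LSB = 1.0521 V.

[1.05029 V, 1.05210 V)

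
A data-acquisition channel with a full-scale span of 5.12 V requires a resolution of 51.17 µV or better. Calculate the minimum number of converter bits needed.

Number of steps required ≥ 5.12 V / 51.17 µV = 100058.63.
Need 2^N ≥ 100058.63; 2^16 = 65536, 2^17 = 131072.
Minimum N = 17.

17 bits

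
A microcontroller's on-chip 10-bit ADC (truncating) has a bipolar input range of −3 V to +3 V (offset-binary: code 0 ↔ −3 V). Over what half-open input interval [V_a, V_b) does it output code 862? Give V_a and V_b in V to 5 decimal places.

LSB = 6/2^10 = 5.859 mV.
V_a = V_low + 862·LSB = 2.05078 V; V_b = V_low + 863·LSB = 2.05664 V.

[2.05078 V, 2.05664 V)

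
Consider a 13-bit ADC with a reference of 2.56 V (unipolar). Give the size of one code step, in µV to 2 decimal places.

312.50 µV

Full-scale span = 2.56 V.
LSB = 2.56 / 2^13 = 2.56 / 8192 = 0.0003125 V = 312.50 µV.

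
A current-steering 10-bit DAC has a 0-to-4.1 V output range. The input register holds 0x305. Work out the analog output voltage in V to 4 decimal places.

LSB = 4.1 V / 2^10 = 4.004 mV.
Code 0x305 = 773 decimal.
V_out = 0 + 773 × 0.00400391 V = 3.09502 V.

3.0950 V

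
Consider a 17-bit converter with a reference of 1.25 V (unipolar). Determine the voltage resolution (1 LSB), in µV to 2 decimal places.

9.54 µV

Full-scale span = 1.25 V.
LSB = 1.25 / 2^17 = 1.25 / 131072 = 9.53674e-06 V = 9.54 µV.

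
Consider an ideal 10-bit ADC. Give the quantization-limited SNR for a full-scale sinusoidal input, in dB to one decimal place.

62.0 dB

SNR ≈ 6.02·N + 1.76 dB = 6.02·10 + 1.76 = 61.96 dB.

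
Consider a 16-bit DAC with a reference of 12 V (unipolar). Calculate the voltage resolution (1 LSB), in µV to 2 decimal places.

183.11 µV

Full-scale span = 12 V.
LSB = 12 / 2^16 = 12 / 65536 = 0.000183105 V = 183.11 µV.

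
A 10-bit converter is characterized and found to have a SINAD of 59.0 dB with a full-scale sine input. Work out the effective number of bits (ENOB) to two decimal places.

9.51 bits

ENOB = (SINAD − 1.76) / 6.02 = (59.0 − 1.76)/6.02 = 9.508.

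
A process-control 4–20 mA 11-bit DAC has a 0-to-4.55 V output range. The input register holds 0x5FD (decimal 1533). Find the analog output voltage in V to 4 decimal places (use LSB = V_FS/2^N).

3.4058 V

LSB = 4.55 V / 2^11 = 2.222 mV.
Code 0x5FD = 1533 decimal.
V_out = 0 + 1533 × 0.00222168 V = 3.40583 V.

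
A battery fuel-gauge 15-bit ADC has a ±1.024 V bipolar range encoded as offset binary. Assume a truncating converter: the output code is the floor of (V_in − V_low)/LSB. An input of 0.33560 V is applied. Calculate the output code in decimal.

code 21753

With 32768 levels over 2.048 V, one step is 62.50 µV.
Input sits at 21753.600 steps above V_low.
Floor → code 21753.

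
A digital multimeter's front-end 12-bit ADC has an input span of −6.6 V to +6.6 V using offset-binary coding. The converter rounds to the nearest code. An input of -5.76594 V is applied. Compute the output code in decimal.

LSB = 13.2 V / 4096 = 3.223 mV.
(-5.76594 − (−6.6)) / 0.00322266 = 258.811 LSBs.
round(258.811) = 259.

code 259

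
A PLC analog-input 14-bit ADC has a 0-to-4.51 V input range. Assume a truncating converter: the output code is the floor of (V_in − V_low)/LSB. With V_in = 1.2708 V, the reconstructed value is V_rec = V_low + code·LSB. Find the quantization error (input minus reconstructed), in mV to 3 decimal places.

LSB = 4.51/2^14 = 275.27 µV.
Scaled input = 4616.5825 LSBs, so code = 4616.
Code 4616 maps back to 0 + 4616×0.000275269 V = 1.2706396 V.
Difference: 0.000160352 V → 0.160 mV.

0.160 mV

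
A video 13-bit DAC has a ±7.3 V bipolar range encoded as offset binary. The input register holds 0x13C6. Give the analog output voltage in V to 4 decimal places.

LSB = 14.6 V / 2^13 = 1.782 mV.
Code 0x13C6 = 5062 decimal.
V_out = (−7.3) + 5062 × 0.00178223 V = 1.72163 V.

1.7216 V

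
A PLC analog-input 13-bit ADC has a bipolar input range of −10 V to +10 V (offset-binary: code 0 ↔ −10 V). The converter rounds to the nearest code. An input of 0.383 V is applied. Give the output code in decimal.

code 4253

Full-scale span = 20 V; LSB = 20/2^13 = 2.441 mV.
(0.383 − (−10)) / 0.00244141 = 4252.877 LSBs.
So the output code is 4253.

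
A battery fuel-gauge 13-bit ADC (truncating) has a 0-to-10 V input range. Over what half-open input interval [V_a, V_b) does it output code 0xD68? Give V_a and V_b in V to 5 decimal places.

LSB = 10/2^13 = 1.221 mV.
Code 0xD68 = 3432 decimal.
V_a = V_low + 3432·LSB = 4.18945 V; V_b = V_low + 3433·LSB = 4.19067 V.

[4.18945 V, 4.19067 V)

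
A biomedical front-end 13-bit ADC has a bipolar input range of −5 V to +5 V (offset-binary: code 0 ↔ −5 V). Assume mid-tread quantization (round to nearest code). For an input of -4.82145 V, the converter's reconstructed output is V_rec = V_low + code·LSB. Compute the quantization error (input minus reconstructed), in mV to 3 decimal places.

LSB = 10/2^13 = 1.221 mV.
(V_in − V_low)/LSB = (-4.82145 − (−5))/0.0012207 = 146.2682 → code 146 (round).
V_rec = (−5) + 146·0.0012207 = -4.8217773 V.
Difference: 0.000327344 V → 0.327 mV.

0.327 mV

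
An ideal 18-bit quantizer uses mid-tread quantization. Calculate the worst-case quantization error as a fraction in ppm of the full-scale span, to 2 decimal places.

Rounding → worst-case error = ½ LSB = V_FS/2^19, so 1e+06/524288 = 1.90735 ppm of full scale.

1.91 ppm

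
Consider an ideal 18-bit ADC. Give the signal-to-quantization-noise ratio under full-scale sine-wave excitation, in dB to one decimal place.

110.1 dB

SNR ≈ 6.02·N + 1.76 dB = 6.02·18 + 1.76 = 110.12 dB.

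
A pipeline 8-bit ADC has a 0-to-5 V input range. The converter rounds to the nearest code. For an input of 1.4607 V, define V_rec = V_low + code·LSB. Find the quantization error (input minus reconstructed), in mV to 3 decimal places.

Step size: 5 V ÷ 2^8 = 19.531 mV.
Scaled input = 74.7878 LSBs, so code = 75.
Code 75 maps back to 0 + 75×0.0195312 V = 1.4648438 V.
V_in − V_rec = -0.00414375 V = -4.144 mV.

-4.144 mV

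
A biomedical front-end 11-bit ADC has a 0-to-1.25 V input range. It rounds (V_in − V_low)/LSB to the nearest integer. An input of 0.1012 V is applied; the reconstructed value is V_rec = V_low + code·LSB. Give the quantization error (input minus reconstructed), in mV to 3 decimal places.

-0.118 mV

One LSB is 1.25 V / 2048 = 0.610 mV.
(0.1012 − 0)/0.000610352 = 165.8061; round gives code 166.
Code 166 maps back to 0 + 166×0.000610352 V = 0.10131836 V.
Error = 0.1012 − 0.10131836 = -0.000118359 V = -0.118 mV.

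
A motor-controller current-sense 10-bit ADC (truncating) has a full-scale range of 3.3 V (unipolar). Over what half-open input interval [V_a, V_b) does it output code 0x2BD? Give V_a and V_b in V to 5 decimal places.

LSB = 3.3/2^10 = 3.223 mV.
Code 0x2BD = 701 decimal.
V_a = V_low + 701·LSB = 2.25908 V; V_b = V_low + 702·LSB = 2.2623 V.

[2.25908 V, 2.26230 V)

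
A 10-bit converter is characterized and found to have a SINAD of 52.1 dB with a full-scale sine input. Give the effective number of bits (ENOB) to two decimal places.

ENOB = (SINAD − 1.76) / 6.02 = (52.1 − 1.76)/6.02 = 8.362.

8.36 bits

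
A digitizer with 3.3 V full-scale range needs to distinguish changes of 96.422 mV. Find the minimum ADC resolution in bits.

6 bits

Number of steps required ≥ 3.3 V / 96.422 mV = 34.22.
Need 2^N ≥ 34.22; 2^5 = 32, 2^6 = 64.
Minimum N = 6.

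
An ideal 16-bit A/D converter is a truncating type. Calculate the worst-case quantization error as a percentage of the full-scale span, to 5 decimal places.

0.00153 %

Truncating → worst-case error = 1 LSB = V_FS/2^16, so 100/65536 = 0.00152588 % of full scale.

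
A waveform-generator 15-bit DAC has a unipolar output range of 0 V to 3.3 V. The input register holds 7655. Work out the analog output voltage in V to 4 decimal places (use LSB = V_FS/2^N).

0.7709 V

LSB = 3.3 V / 2^15 = 100.71 µV.
V_out = 0 + 7655 × 0.000100708 V = 0.77092 V.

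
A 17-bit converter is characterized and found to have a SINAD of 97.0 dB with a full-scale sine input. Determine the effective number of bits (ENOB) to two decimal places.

15.82 bits

ENOB = (SINAD − 1.76) / 6.02 = (97.0 − 1.76)/6.02 = 15.821.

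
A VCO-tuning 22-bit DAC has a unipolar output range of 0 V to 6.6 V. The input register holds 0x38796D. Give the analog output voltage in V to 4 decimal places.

5.8239 V

LSB = 6.6 V / 2^22 = 1.57 µV.
Code 0x38796D = 3701101 decimal.
V_out = 0 + 3701101 × 1.57356e-06 V = 5.82391 V.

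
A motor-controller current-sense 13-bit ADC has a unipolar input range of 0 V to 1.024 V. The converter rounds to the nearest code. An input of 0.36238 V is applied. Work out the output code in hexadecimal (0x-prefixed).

With 8192 levels over 1.024 V, one step is 125.00 µV.
(0.36238 − 0) / 0.000125 = 2899.040 LSBs.
So the output code is 2899.
In hexadecimal (0x-prefixed): 0xB53.

code 0xB53 (decimal 2899)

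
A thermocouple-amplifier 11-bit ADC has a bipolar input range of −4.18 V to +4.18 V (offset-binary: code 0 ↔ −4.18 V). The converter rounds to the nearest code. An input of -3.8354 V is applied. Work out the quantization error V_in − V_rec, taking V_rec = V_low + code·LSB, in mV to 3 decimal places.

One LSB is 8.36 V / 2048 = 4.082 mV.
(V_in − V_low)/LSB = (-3.8354 − (−4.18))/0.00408203 = 84.4188 → code 84 (round).
Code 84 maps back to (−4.18) + 84×0.00408203 V = -3.8371094 V.
Difference: 0.00170937 V → 1.709 mV.

1.709 mV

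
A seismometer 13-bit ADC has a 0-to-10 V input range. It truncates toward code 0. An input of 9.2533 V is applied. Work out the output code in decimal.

code 7580

LSB = 10 V / 8192 = 1.221 mV.
Input sits at 7580.303 steps above V_low.
Floor → code 7580.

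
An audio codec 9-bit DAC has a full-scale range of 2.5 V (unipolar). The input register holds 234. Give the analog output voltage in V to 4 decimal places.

1.1426 V

LSB = 2.5 V / 2^9 = 4.883 mV.
V_out = 0 + 234 × 0.00488281 V = 1.14258 V.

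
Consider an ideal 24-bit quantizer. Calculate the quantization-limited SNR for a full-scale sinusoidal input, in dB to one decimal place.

SNR ≈ 6.02·N + 1.76 dB = 6.02·24 + 1.76 = 146.24 dB.

146.2 dB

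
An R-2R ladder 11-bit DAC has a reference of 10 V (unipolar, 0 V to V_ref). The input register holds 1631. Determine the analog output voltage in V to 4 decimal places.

LSB = 10 V / 2^11 = 4.883 mV.
V_out = 0 + 1631 × 0.00488281 V = 7.96387 V.

7.9639 V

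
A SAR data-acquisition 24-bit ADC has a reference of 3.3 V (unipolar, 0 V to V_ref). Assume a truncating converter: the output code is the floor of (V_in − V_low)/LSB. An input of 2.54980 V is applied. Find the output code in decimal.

code 12963195

LSB = 3.3 V / 16777216 = 0.20 µV.
Input sits at 12963195.563 steps above V_low.
⌊·⌋(12963195.563) = 12963195.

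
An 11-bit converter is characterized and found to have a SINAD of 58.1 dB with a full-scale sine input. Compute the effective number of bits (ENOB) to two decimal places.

9.36 bits

ENOB = (SINAD − 1.76) / 6.02 = (58.1 − 1.76)/6.02 = 9.359.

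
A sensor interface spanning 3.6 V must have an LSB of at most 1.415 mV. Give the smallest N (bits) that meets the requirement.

12 bits

Number of steps required ≥ 3.6 V / 1.415 mV = 2544.17.
Need 2^N ≥ 2544.17; 2^11 = 2048, 2^12 = 4096.
Minimum N = 12.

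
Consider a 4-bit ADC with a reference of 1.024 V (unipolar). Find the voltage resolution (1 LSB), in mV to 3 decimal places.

64.000 mV

Full-scale span = 1.024 V.
LSB = 1.024 / 2^4 = 1.024 / 16 = 0.064 V = 64.000 mV.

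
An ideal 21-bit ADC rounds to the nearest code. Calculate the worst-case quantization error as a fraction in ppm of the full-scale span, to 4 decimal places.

Rounding → worst-case error = ½ LSB = V_FS/2^22, so 1e+06/4194304 = 0.238419 ppm of full scale.

0.2384 ppm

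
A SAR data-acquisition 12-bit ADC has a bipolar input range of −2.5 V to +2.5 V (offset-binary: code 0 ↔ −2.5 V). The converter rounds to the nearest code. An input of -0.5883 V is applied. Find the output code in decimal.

With 4096 levels over 5 V, one step is 1.221 mV.
Input sits at 1566.065 steps above V_low.
round(1566.065) = 1566.

code 1566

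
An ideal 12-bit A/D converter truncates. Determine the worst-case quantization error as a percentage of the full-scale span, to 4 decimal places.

0.0244 %

Truncating → worst-case error = 1 LSB = V_FS/2^12, so 100/4096 = 0.0244141 % of full scale.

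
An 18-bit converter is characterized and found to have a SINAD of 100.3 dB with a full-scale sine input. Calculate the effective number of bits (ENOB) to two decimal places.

ENOB = (SINAD − 1.76) / 6.02 = (100.3 − 1.76)/6.02 = 16.369.

16.37 bits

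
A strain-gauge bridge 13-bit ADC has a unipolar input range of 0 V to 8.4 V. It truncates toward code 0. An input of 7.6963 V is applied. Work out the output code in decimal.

LSB = 8.4 V / 8192 = 1.025 mV.
(V_in − V_low)/LSB = (7.6963 − 0) / 0.00102539 = 7505.725.
⌊·⌋(7505.725) = 7505.

code 7505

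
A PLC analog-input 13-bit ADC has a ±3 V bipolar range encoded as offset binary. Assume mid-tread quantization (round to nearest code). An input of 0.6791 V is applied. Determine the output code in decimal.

code 5023

Full-scale span = 6 V; LSB = 6/2^13 = 0.732 mV.
Input sits at 5023.198 steps above V_low.
round(5023.198) = 5023.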